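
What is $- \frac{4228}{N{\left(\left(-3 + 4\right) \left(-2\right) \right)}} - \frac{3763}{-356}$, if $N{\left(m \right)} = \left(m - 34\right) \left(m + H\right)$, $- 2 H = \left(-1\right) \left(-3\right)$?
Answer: $- \frac{73645}{3204} \approx -22.985$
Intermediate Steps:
$H = - \frac{3}{2}$ ($H = - \frac{\left(-1\right) \left(-3\right)}{2} = \left(- \frac{1}{2}\right) 3 = - \frac{3}{2} \approx -1.5$)
$N{\left(m \right)} = \left(-34 + m\right) \left(- \frac{3}{2} + m\right)$ ($N{\left(m \right)} = \left(m - 34\right) \left(m - \frac{3}{2}\right) = \left(-34 + m\right) \left(- \frac{3}{2} + m\right)$)
$- \frac{4228}{N{\left(\left(-3 + 4\right) \left(-2\right) \right)}} - \frac{3763}{-356} = - \frac{4228}{51 + \left(\left(-3 + 4\right) \left(-2\right)\right)^{2} - \frac{71 \left(-3 + 4\right) \left(-2\right)}{2}} - \frac{3763}{-356} = - \frac{4228}{51 + \left(1 \left(-2\right)\right)^{2} - \frac{71 \cdot 1 \left(-2\right)}{2}} - - \frac{3763}{356} = - \frac{4228}{51 + \left(-2\right)^{2} - -71} + \frac{3763}{356} = - \frac{4228}{51 + 4 + 71} + \frac{3763}{356} = - \frac{4228}{126} + \frac{3763}{356} = \left(-4228\right) \frac{1}{126} + \frac{3763}{356} = - \frac{302}{9} + \frac{3763}{356} = - \frac{73645}{3204}$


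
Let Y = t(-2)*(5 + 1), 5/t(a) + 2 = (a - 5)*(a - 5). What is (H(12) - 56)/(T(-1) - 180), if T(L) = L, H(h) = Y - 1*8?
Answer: 2978/8507 ≈ 0.35006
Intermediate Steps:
t(a) = 5/(-2 + (-5 + a)²) (t(a) = 5/(-2 + (a - 5)*(a - 5)) = 5/(-2 + (-5 + a)*(-5 + a)) = 5/(-2 + (-5 + a)²))
Y = 30/47 (Y = (5/(-2 + (-5 - 2)²))*(5 + 1) = (5/(-2 + (-7)²))*6 = (5/(-2 + 49))*6 = (5/47)*6 = 30/47 ≈ 0.63830)
H(h) = -346/47 (H(h) = 30/47 - 1*8 = 30/47 - 8 = -346/47)
(H(12) - 56)/(T(-1) - 180) = (-346/47 - 56)/(-1 - 180) = -2978/47/(-181) = -2978/47*(-1/181) = 2978/8507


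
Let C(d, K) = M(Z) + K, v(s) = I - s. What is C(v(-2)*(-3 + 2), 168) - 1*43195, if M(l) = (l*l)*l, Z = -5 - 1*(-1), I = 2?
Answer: -43091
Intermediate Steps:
Z = -4 (Z = -5 + 1 = -4)
v(s) = 2 - s
M(l) = l³ (M(l) = l²*l = l³)
C(d, K) = -64 + K (C(d, K) = (-4)³ + K = -64 + K)
C(v(-2)*(-3 + 2), 168) - 1*43195 = (-64 + 168) - 1*43195 = 104 - 43195 = -43091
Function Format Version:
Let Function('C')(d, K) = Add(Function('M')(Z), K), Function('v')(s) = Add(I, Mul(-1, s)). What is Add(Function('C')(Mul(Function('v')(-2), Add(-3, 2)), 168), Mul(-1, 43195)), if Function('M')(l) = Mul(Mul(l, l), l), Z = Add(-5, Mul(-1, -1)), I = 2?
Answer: -43091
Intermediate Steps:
Z = -4 (Z = Add(-5, 1) = -4)
Function('v')(s) = Add(2, Mul(-1, s))
Function('M')(l) = Pow(l, 3) (Function('M')(l) = Mul(Pow(l, 2), l) = Pow(l, 3))
Function('C')(d, K) = Add(-64, K) (Function('C')(d, K) = Add(Pow(-4, 3), K) = Add(-64, K))
Add(Function('C')(Mul(Function('v')(-2), Add(-3, 2)), 168), Mul(-1, 43195)) = Add(Add(-64, 168), Mul(-1, 43195)) = Add(104, -43195) = -43091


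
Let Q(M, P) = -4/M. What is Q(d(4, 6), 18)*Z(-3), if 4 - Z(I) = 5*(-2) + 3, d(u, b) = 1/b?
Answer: -264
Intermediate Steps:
Z(I) = 11 (Z(I) = 4 - (5*(-2) + 3) = 4 - (-10 + 3) = 4 - 1*(-7) = 4 + 7 = 11)
Q(d(4, 6), 18)*Z(-3) = -4/(1/6)*11 = -4/⅙*11 = -4*6*11 = -24*11 = -264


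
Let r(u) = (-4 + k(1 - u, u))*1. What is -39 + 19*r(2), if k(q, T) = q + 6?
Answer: -20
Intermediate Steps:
k(q, T) = 6 + q
r(u) = 3 - u (r(u) = (-4 + (6 + (1 - u)))*1 = (-4 + (7 - u))*1 = (3 - u)*1 = 3 - u)
-39 + 19*r(2) = -39 + 19*(3 - 1*2) = -39 + 19*(3 - 2) = -39 + 19*1 = -39 + 19 = -20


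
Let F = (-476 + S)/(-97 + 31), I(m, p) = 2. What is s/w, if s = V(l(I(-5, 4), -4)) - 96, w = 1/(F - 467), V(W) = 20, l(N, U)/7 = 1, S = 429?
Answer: 1169450/33 ≈ 35438.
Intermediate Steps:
l(N, U) = 7 (l(N, U) = 7*1 = 7)
F = 47/66 (F = (-476 + 429)/(-97 + 31) = -47/(-66) = -47*(-1/66) = 47/66 ≈ 0.71212)
w = -66/30775 (w = 1/(47/66 - 467) = 1/(-30775/66) = -66/30775 ≈ -0.0021446)
s = -76 (s = 20 - 96 = -76)
s/w = -76/(-66/30775) = -76*(-30775/66) = 1169450/33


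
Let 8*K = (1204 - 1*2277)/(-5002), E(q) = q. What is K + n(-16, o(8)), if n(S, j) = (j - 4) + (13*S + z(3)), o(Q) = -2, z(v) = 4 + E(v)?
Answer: -8282239/40016 ≈ -206.97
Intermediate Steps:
z(v) = 4 + v
n(S, j) = 3 + j + 13*S (n(S, j) = (j - 4) + (13*S + (4 + 3)) = (-4 + j) + (13*S + 7) = (-4 + j) + (7 + 13*S) = 3 + j + 13*S)
K = 1073/40016 (K = ((1204 - 1*2277)/(-5002))/8 = ((1204 - 2277)*(-1/5002))/8 = (-1073*(-1/5002))/8 = (⅛)*(1073/5002) = 1073/40016 ≈ 0.026814)
K + n(-16, o(8)) = 1073/40016 + (3 - 2 + 13*(-16)) = 1073/40016 + (3 - 2 - 208) = 1073/40016 - 207 = -8282239/40016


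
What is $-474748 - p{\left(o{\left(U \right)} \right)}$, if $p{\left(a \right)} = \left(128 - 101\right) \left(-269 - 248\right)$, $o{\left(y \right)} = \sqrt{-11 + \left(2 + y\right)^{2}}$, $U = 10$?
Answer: $-460789$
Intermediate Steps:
$p{\left(a \right)} = -13959$ ($p{\left(a \right)} = 27 \left(-517\right) = -13959$)
$-474748 - p{\left(o{\left(U \right)} \right)} = -474748 - -13959 = -474748 + 13959 = -460789$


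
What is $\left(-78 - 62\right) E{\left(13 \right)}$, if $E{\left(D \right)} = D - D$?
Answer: $0$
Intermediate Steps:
$E{\left(D \right)} = 0$
$\left(-78 - 62\right) E{\left(13 \right)} = \left(-78 - 62\right) 0 = \left(-140\right) 0 = 0$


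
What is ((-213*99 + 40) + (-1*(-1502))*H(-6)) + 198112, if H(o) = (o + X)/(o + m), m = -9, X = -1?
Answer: 2666489/15 ≈ 1.7777e+5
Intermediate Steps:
H(o) = (-1 + o)/(-9 + o) (H(o) = (o - 1)/(o - 9) = (-1 + o)/(-9 + o))
((-213*99 + 40) + (-1*(-1502))*H(-6)) + 198112 = ((-213*99 + 40) + (-1*(-1502))*((-1 - 6)/(-9 - 6))) + 198112 = ((-21087 + 40) + 1502*(-7/(-15))) + 198112 = (-21047 + 1502*(-1/15*(-7))) + 198112 = (-21047 + 1502*(7/15)) + 198112 = (-21047 + 10514/15) + 198112 = -305191/15 + 198112 = 2666489/15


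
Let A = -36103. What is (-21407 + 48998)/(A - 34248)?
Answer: -27591/70351 ≈ -0.39219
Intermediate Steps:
(-21407 + 48998)/(A - 34248) = (-21407 + 48998)/(-36103 - 34248) = 27591/(-70351) = 27591*(-1/70351) = -27591/70351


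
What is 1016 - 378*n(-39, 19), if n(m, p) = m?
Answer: 15758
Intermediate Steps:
1016 - 378*n(-39, 19) = 1016 - 378*(-39) = 1016 + 14742 = 15758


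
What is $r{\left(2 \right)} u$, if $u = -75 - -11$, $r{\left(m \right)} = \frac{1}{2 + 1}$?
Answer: $- \frac{64}{3} \approx -21.333$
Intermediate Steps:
$r{\left(m \right)} = \frac{1}{3}$
$u = -64$ ($u = -75 + 11 = -64$)
$r{\left(2 \right)} u = \frac{1}{3} \left(-64\right) = - \frac{64}{3}$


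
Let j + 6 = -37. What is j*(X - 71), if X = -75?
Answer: 6278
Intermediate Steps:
j = -43 (j = -6 - 37 = -43)
j*(X - 71) = -43*(-75 - 71) = -43*(-146) = 6278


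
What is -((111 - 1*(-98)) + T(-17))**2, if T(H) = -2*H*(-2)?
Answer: -19881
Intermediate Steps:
T(H) = 4*H
-((111 - 1*(-98)) + T(-17))**2 = -((111 - 1*(-98)) + 4*(-17))**2 = -((111 + 98) - 68)**2 = -(209 - 68)**2 = -1*141**2 = -1*19881 = -19881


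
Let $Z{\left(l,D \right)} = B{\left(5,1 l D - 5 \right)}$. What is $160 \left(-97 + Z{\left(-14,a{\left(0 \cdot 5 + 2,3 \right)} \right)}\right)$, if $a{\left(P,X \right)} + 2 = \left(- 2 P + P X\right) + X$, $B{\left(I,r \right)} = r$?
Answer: $-23040$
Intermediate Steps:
$a{\left(P,X \right)} = -2 + X - 2 P + P X$ ($a{\left(P,X \right)} = -2 + \left(\left(- 2 P + P X\right) + X\right) = -2 + \left(X - 2 P + P X\right) = -2 + X - 2 P + P X$)
$Z{\left(l,D \right)} = -5 + D l$ ($Z{\left(l,D \right)} = 1 l D - 5 = l D - 5 = D l - 5 = -5 + D l$)
$160 \left(-97 + Z{\left(-14,a{\left(0 \cdot 5 + 2,3 \right)} \right)}\right) = 160 \left(-97 + \left(-5 + \left(-2 + 3 - 2 \left(0 \cdot 5 + 2\right) + \left(0 \cdot 5 + 2\right) 3\right) \left(-14\right)\right)\right) = 160 \left(-97 + \left(-5 + \left(-2 + 3 - 2 \left(0 + 2\right) + \left(0 + 2\right) 3\right) \left(-14\right)\right)\right) = 160 \left(-97 + \left(-5 + \left(-2 + 3 - 4 + 2 \cdot 3\right) \left(-14\right)\right)\right) = 160 \left(-97 + \left(-5 + \left(-2 + 3 - 4 + 6\right) \left(-14\right)\right)\right) = 160 \left(-97 + \left(-5 + 3 \left(-14\right)\right)\right) = 160 \left(-97 - 47\right) = 160 \left(-144\right) = -23040$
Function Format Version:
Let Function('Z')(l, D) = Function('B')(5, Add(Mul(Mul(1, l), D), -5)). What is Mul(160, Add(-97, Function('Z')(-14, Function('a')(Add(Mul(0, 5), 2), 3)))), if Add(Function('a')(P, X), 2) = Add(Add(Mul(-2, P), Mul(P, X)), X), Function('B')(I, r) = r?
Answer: -23040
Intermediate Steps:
Function('a')(P, X) = Add(-2, X, Mul(-2, P), Mul(P, X)) (Function('a')(P, X) = Add(-2, Add(Add(Mul(-2, P), Mul(P, X)), X)) = Add(-2, Add(X, Mul(-2, P), Mul(P, X))) = Add(-2, X, Mul(-2, P), Mul(P, X)))
Function('Z')(l, D) = Add(-5, Mul(D, l)) (Function('Z')(l, D) = Add(Mul(Mul(1, l), D), -5) = Add(Mul(l, D), -5) = Add(Mul(D, l), -5) = Add(-5, Mul(D, l)))
Mul(160, Add(-97, Function('Z')(-14, Function('a')(Add(Mul(0, 5), 2), 3)))) = Mul(160, Add(-97, Add(-5, Mul(Add(-2, 3, Mul(-2, Add(Mul(0, 5), 2)), Mul(Add(Mul(0, 5), 2), 3)), -14)))) = Mul(160, Add(-97, Add(-5, Mul(Add(-2, 3, Mul(-2, Add(0, 2)), Mul(Add(0, 2), 3)), -14)))) = Mul(160, Add(-97, Add(-5, Mul(Add(-2, 3, Mul(-2, 2), Mul(2, 3)), -14)))) = Mul(160, Add(-97, Add(-5, Mul(Add(-2, 3, -4, 6), -14)))) = Mul(160, Add(-97, Add(-5, Mul(3, -14)))) = Mul(160, Add(-97, Add(-5, -42))) = Mul(160, Add(-97, -47)) = Mul(160, -144) = -23040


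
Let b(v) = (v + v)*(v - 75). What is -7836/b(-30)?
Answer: -653/525 ≈ -1.2438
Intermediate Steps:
b(v) = 2*v*(-75 + v) (b(v) = (2*v)*(-75 + v) = 2*v*(-75 + v))
-7836/b(-30) = -7836*(-1/(60*(-75 - 30))) = -7836/(2*(-30)*(-105)) = -7836/6300 = -7836*1/6300 = -653/525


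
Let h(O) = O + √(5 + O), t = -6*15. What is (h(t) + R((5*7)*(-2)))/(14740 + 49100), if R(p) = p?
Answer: -1/399 + I*√85/63840 ≈ -0.0025063 + 0.00014442*I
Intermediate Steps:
t = -90
(h(t) + R((5*7)*(-2)))/(14740 + 49100) = ((-90 + √(5 - 90)) + (5*7)*(-2))/(14740 + 49100) = ((-90 + √(-85)) + 35*(-2))/63840 = ((-90 + I*√85) - 70)*(1/63840) = (-160 + I*√85)*(1/63840) = -1/399 + I*√85/63840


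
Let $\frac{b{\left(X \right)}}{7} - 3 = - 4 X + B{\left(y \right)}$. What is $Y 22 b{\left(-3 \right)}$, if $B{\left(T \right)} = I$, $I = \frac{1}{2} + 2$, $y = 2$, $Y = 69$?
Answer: $185955$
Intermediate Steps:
$I = \frac{5}{2}$ ($I = \frac{1}{2} + 2 = \frac{5}{2} \approx 2.5$)
$B{\left(T \right)} = \frac{5}{2}$
$b{\left(X \right)} = \frac{77}{2} - 28 X$ ($b{\left(X \right)} = 21 + 7 \left(- 4 X + \frac{5}{2}\right) = 21 + 7 \left(\frac{5}{2} - 4 X\right) = 21 - \left(- \frac{35}{2} + 28 X\right) = \frac{77}{2} - 28 X$)
$Y 22 b{\left(-3 \right)} = 69 \cdot 22 \left(\frac{77}{2} - -84\right) = 1518 \left(\frac{77}{2} + 84\right) = 1518 \cdot \frac{245}{2} = 185955$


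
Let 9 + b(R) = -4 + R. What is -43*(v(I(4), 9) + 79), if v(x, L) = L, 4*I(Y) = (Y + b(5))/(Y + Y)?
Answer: -3784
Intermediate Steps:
b(R) = -13 + R (b(R) = -9 + (-4 + R) = -13 + R)
I(Y) = (-8 + Y)/(8*Y) (I(Y) = ((Y + (-13 + 5))/(Y + Y))/4 = ((Y - 8)/((2*Y)))/4 = ((-8 + Y)*(1/(2*Y)))/4 = ((-8 + Y)/(2*Y))/4 = (-8 + Y)/(8*Y))
-43*(v(I(4), 9) + 79) = -43*(9 + 79) = -43*88 = -3784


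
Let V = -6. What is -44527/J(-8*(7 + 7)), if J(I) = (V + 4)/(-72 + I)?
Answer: -4096484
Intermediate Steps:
J(I) = -2/(-72 + I) (J(I) = (-6 + 4)/(-72 + I) = -2/(-72 + I))
-44527/J(-8*(7 + 7)) = -(1602972 + 178108*(7 + 7)) = -44527/((-2/(-72 - 8*14))) = -44527/((-2/(-72 - 112))) = -44527/((-2/(-184))) = -44527/((-2*(-1/184))) = -44527/1/92 = -44527*92 = -4096484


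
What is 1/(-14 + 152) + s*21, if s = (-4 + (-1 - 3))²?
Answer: 185473/138 ≈ 1344.0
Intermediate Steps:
s = 64 (s = (-4 - 4)² = (-8)² = 64)
1/(-14 + 152) + s*21 = 1/(-14 + 152) + 64*21 = 1/138 + 1344 = 185473/138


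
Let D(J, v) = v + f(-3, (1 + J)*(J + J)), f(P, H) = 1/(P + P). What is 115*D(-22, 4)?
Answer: 2645/6 ≈ 440.83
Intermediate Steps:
f(P, H) = 1/(2*P)
D(J, v) = -⅙ + v (D(J, v) = v + (½)/(-3) = v + (½)*(-⅓) = v - ⅙ = -⅙ + v)
115*D(-22, 4) = 115*(-⅙ + 4) = 115*(23/6) = 2645/6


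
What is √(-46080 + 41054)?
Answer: I*√5026 ≈ 70.894*I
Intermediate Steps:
√(-46080 + 41054) = √(-5026) = I*√5026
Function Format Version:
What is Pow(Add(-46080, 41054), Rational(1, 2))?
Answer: Mul(I, Pow(5026, Rational(1, 2))) ≈ Mul(70.894, I)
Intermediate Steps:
Pow(Add(-46080, 41054), Rational(1, 2)) = Pow(-5026, Rational(1, 2)) = Mul(I, Pow(5026, Rational(1, 2)))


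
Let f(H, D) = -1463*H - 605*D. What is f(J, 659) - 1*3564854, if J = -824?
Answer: -2758037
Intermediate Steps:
f(J, 659) - 1*3564854 = (-1463*(-824) - 605*659) - 1*3564854 = (1205512 - 398695) - 3564854 = 806817 - 3564854 = -2758037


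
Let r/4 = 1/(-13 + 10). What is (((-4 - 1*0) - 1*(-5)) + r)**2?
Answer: 1/9 ≈ 0.11111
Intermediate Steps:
r = -4/3 (r = 4/(-13 + 10) = 4/(-3) = 4*(-1/3) = -4/3 ≈ -1.3333)
(((-4 - 1*0) - 1*(-5)) + r)**2 = (((-4 - 1*0) - 1*(-5)) - 4/3)**2 = (((-4 + 0) + 5) - 4/3)**2 = ((-4 + 5) - 4/3)**2 = (1 - 4/3)**2 = (-1/3)**2 = 1/9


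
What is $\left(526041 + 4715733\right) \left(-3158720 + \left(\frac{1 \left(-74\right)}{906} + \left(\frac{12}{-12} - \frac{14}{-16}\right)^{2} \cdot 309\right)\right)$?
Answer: $- \frac{80004735837147899}{4832} \approx -1.6557 \cdot 10^{13}$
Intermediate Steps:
$\left(526041 + 4715733\right) \left(-3158720 + \left(\frac{1 \left(-74\right)}{906} + \left(\frac{12}{-12} - \frac{14}{-16}\right)^{2} \cdot 309\right)\right) = 5241774 \left(-3158720 - \left(\frac{37}{453} - \left(12 \left(- \frac{1}{12}\right) - - \frac{7}{8}\right)^{2} \cdot 309\right)\right) = 5241774 \left(-3158720 - \left(\frac{37}{453} - \left(-1 + \frac{7}{8}\right)^{2} \cdot 309\right)\right) = 5241774 \left(-3158720 - \left(\frac{37}{453} - \left(- \frac{1}{8}\right)^{2} \cdot 309\right)\right) = 5241774 \left(-3158720 + \left(- \frac{37}{453} + \frac{1}{64} \cdot 309\right)\right) = 5241774 \left(-3158720 + \left(- \frac{37}{453} + \frac{309}{64}\right)\right) = 5241774 \left(-3158720 + \frac{137609}{28992}\right) = 5241774 \left(- \frac{91577472631}{28992}\right) = - \frac{80004735837147899}{4832}$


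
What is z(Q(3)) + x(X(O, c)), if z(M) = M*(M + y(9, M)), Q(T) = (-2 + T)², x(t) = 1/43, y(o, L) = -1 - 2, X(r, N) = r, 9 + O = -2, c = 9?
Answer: -85/43 ≈ -1.9767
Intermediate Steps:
O = -11 (O = -9 - 2 = -11)
y(o, L) = -3
x(t) = 1/43
z(M) = M*(-3 + M) (z(M) = M*(M - 3) = M*(-3 + M))
z(Q(3)) + x(X(O, c)) = (-2 + 3)²*(-3 + (-2 + 3)²) + 1/43 = 1²*(-3 + 1²) + 1/43 = 1*(-3 + 1) + 1/43 = 1*(-2) + 1/43 = -2 + 1/43 = -85/43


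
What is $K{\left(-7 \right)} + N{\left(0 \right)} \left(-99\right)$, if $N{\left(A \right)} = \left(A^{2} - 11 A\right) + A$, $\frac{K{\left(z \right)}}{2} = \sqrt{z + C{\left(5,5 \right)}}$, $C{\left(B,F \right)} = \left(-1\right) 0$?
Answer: $2 i \sqrt{7} \approx 5.2915 i$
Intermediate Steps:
$C{\left(B,F \right)} = 0$
$K{\left(z \right)} = 2 \sqrt{z}$ ($K{\left(z \right)} = 2 \sqrt{z + 0} = 2 \sqrt{z}$)
$N{\left(A \right)} = A^{2} - 10 A$
$K{\left(-7 \right)} + N{\left(0 \right)} \left(-99\right) = 2 \sqrt{-7} + 0 \left(-10 + 0\right) \left(-99\right) = 2 i \sqrt{7} + 0 \left(-10\right) \left(-99\right) = 2 i \sqrt{7} + 0 \left(-99\right) = 2 i \sqrt{7} + 0 = 2 i \sqrt{7}$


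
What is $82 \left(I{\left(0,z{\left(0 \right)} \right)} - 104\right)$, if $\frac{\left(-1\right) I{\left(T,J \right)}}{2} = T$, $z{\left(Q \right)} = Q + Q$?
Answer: $-8528$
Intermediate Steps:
$z{\left(Q \right)} = 2 Q$
$I{\left(T,J \right)} = - 2 T$
$82 \left(I{\left(0,z{\left(0 \right)} \right)} - 104\right) = 82 \left(\left(-2\right) 0 - 104\right) = 82 \left(0 - 104\right) = 82 \left(-104\right) = -8528$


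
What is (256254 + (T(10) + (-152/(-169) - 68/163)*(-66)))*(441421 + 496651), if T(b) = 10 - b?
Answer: 6621054944929968/27547 ≈ 2.4035e+11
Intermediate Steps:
(256254 + (T(10) + (-152/(-169) - 68/163)*(-66)))*(441421 + 496651) = (256254 + ((10 - 1*10) + (-152/(-169) - 68/163)*(-66)))*(441421 + 496651) = (256254 + ((10 - 10) + (-152*(-1/169) - 68*1/163)*(-66)))*938072 = (256254 + (0 + (152/169 - 68/163)*(-66)))*938072 = (256254 + (0 + (13284/27547)*(-66)))*938072 = (256254 + (0 - 876744/27547))*938072 = (256254 - 876744/27547)*938072 = (7058152194/27547)*938072 = 6621054944929968/27547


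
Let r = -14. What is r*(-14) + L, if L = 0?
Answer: 196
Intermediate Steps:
r*(-14) + L = -14*(-14) + 0 = 196 + 0 = 196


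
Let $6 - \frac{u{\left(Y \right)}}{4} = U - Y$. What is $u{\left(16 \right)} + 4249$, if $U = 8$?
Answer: $4305$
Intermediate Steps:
$u{\left(Y \right)} = -8 + 4 Y$ ($u{\left(Y \right)} = 24 - 4 \left(8 - Y\right) = 24 + \left(-32 + 4 Y\right) = -8 + 4 Y$)
$u{\left(16 \right)} + 4249 = \left(-8 + 4 \cdot 16\right) + 4249 = \left(-8 + 64\right) + 4249 = 56 + 4249 = 4305$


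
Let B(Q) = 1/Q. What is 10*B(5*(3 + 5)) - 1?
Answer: -¾ ≈ -0.75000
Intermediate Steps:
B(Q) = 1/Q
10*B(5*(3 + 5)) - 1 = 10/((5*(3 + 5))) - 1 = 10/((5*8)) - 1 = 10/40 - 1 = 10*(1/40) - 1 = ¼ - 1 = -¾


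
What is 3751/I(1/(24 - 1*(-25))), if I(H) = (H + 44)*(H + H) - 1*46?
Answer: -9006151/106132 ≈ -84.858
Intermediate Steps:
I(H) = -46 + 2*H*(44 + H) (I(H) = (44 + H)*(2*H) - 46 = 2*H*(44 + H) - 46 = -46 + 2*H*(44 + H))
3751/I(1/(24 - 1*(-25))) = 3751/(-46 + 2*(1/(24 - 1*(-25)))² + 88/(24 - 1*(-25))) = 3751/(-46 + 2*(1/(24 + 25))² + 88/(24 + 25)) = 3751/(-46 + 2*(1/49)² + 88/49) = 3751/(-46 + 2*(1/49)² + 88*(1/49)) = 3751/(-46 + 2*(1/2401) + 88/49) = 3751/(-46 + 2/2401 + 88/49) = 3751/(-106132/2401) = 3751*(-2401/106132) = -9006151/106132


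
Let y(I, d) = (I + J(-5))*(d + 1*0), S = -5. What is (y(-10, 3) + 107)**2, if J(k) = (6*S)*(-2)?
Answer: 66049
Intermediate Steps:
J(k) = 60 (J(k) = (6*(-5))*(-2) = -30*(-2) = 60)
y(I, d) = d*(60 + I) (y(I, d) = (I + 60)*(d + 1*0) = (60 + I)*(d + 0) = (60 + I)*d = d*(60 + I))
(y(-10, 3) + 107)**2 = (3*(60 - 10) + 107)**2 = (3*50 + 107)**2 = (150 + 107)**2 = 257**2 = 66049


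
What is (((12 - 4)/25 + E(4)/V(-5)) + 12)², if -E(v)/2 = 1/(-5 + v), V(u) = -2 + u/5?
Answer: 763876/5625 ≈ 135.80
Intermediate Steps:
V(u) = -2 + u/5 (V(u) = -2 + u*(⅕) = -2 + u/5)
E(v) = -2/(-5 + v)
(((12 - 4)/25 + E(4)/V(-5)) + 12)² = (((12 - 4)/25 + (-2/(-5 + 4))/(-2 + (⅕)*(-5))) + 12)² = ((8*(1/25) + (-2/(-1))/(-2 - 1)) + 12)² = ((8/25 - 2*(-1)/(-3)) + 12)² = ((8/25 + 2*(-⅓)) + 12)² = ((8/25 - ⅔) + 12)² = (-26/75 + 12)² = (874/75)² = 763876/5625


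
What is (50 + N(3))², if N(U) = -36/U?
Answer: 1444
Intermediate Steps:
(50 + N(3))² = (50 - 36/3)² = (50 - 36*⅓)² = (50 - 12)² = 38² = 1444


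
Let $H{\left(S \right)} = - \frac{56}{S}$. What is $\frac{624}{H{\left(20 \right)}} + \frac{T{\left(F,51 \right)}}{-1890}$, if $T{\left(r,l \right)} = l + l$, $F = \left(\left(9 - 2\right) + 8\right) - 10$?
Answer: $- \frac{10031}{45} \approx -222.91$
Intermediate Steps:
$F = 5$ ($F = \left(\left(9 - 2\right) + 8\right) - 10 = \left(7 + 8\right) - 10 = 15 - 10 = 5$)
$T{\left(r,l \right)} = 2 l$
$\frac{624}{H{\left(20 \right)}} + \frac{T{\left(F,51 \right)}}{-1890} = \frac{624}{\left(-56\right) \frac{1}{20}} + \frac{2 \cdot 51}{-1890} = \frac{624}{\left(-56\right) \frac{1}{20}} + 102 \left(- \frac{1}{1890}\right) = \frac{624}{- \frac{14}{5}} - \frac{17}{315} = 624 \left(- \frac{5}{14}\right) - \frac{17}{315} = - \frac{1560}{7} - \frac{17}{315} = - \frac{10031}{45}$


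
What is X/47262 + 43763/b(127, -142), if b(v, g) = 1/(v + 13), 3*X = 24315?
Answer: 289565774945/47262 ≈ 6.1268e+6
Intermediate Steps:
X = 8105 (X = (1/3)*24315 = 8105)
b(v, g) = 1/(13 + v)
X/47262 + 43763/b(127, -142) = 8105/47262 + 43763/(1/(13 + 127)) = 8105*(1/47262) + 43763/(1/140) = 8105/47262 + 43763/(1/140) = 8105/47262 + 43763*140 = 8105/47262 + 6126820 = 289565774945/47262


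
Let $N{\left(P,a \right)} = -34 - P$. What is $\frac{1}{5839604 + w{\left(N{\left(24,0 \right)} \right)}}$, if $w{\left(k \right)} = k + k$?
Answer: $\frac{1}{5839488} \approx 1.7125 \cdot 10^{-7}$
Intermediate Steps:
$w{\left(k \right)} = 2 k$
$\frac{1}{5839604 + w{\left(N{\left(24,0 \right)} \right)}} = \frac{1}{5839604 + 2 \left(-34 - 24\right)} = \frac{1}{5839604 + 2 \left(-58\right)} = \frac{1}{5839604 - 116} = \frac{1}{5839488}$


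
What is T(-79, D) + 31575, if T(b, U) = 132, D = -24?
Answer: 31707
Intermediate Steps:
T(-79, D) + 31575 = 132 + 31575 = 31707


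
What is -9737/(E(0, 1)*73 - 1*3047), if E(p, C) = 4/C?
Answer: 9737/2755 ≈ 3.5343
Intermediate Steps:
-9737/(E(0, 1)*73 - 1*3047) = -9737/((4/1)*73 - 1*3047) = -9737/((4*1)*73 - 3047) = -9737/(4*73 - 3047) = -9737/(292 - 3047) = -9737/(-2755) = -9737*(-1/2755) = 9737/2755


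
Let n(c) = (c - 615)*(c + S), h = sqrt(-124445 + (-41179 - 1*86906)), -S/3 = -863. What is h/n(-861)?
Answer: -I*sqrt(252530)/2550528 ≈ -0.00019703*I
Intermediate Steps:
S = 2589 (S = -3*(-863) = 2589)
h = I*sqrt(252530) (h = sqrt(-124445 + (-41179 - 86906)) = sqrt(-124445 - 128085) = sqrt(-252530) = I*sqrt(252530) ≈ 502.52*I)
n(c) = (-615 + c)*(2589 + c) (n(c) = (c - 615)*(c + 2589) = (-615 + c)*(2589 + c))
h/n(-861) = (I*sqrt(252530))/(-1592235 + (-861)**2 + 1974*(-861)) = (I*sqrt(252530))/(-1592235 + 741321 - 1699614) = (I*sqrt(252530))/(-2550528) = (I*sqrt(252530))*(-1/2550528) = -I*sqrt(252530)/2550528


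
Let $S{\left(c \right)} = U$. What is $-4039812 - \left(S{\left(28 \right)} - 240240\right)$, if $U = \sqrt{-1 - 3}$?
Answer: $-3799572 - 2 i \approx -3.7996 \cdot 10^{6} - 2.0 i$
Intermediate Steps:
$U = 2 i$ ($U = \sqrt{-4} = 2 i \approx 2.0 i$)
$S{\left(c \right)} = 2 i$
$-4039812 - \left(S{\left(28 \right)} - 240240\right) = -4039812 - \left(2 i - 240240\right) = -4039812 - \left(-240240 + 2 i\right) = -4039812 + \left(240240 - 2 i\right) = -3799572 - 2 i$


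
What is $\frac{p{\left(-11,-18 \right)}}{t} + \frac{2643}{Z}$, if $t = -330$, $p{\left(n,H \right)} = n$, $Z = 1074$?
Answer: $\frac{6697}{2685} \approx 2.4942$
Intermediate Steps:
$\frac{p{\left(-11,-18 \right)}}{t} + \frac{2643}{Z} = - \frac{11}{-330} + \frac{2643}{1074} = \left(-11\right) \left(- \frac{1}{330}\right) + 2643 \cdot \frac{1}{1074} = \frac{1}{30} + \frac{881}{358} = \frac{6697}{2685}$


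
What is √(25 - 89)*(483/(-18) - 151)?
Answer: -4268*I/3 ≈ -1422.7*I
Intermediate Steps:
√(25 - 89)*(483/(-18) - 151) = √(-64)*(483*(-1/18) - 151) = (8*I)*(-161/6 - 151) = (8*I)*(-1067/6) = -4268*I/3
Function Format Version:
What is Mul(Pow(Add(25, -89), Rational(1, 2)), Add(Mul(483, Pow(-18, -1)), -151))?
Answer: Mul(Rational(-4268, 3), I) ≈ Mul(-1422.7, I)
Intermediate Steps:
Mul(Pow(Add(25, -89), Rational(1, 2)), Add(Mul(483, Pow(-18, -1)), -151)) = Mul(Pow(-64, Rational(1, 2)), Add(Mul(483, Rational(-1, 18)), -151)) = Mul(Mul(8, I), Add(Rational(-161, 6), -151)) = Mul(Mul(8, I), Rational(-1067, 6)) = Mul(Rational(-4268, 3), I)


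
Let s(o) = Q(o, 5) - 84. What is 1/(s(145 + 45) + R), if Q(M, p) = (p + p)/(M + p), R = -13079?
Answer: -39/513355 ≈ -7.5971e-5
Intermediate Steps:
Q(M, p) = 2*p/(M + p) (Q(M, p) = (2*p)/(M + p) = 2*p/(M + p))
s(o) = -84 + 10/(5 + o) (s(o) = 2*5/(o + 5) - 84 = 2*5/(5 + o) - 84 = 10/(5 + o) - 84 = -84 + 10/(5 + o))
1/(s(145 + 45) + R) = 1/(2*(-205 - 42*(145 + 45))/(5 + (145 + 45)) - 13079) = 1/(2*(-205 - 42*190)/(5 + 190) - 13079) = 1/(2*(-205 - 7980)/195 - 13079) = 1/(2*(1/195)*(-8185) - 13079) = 1/(-3274/39 - 13079) = 1/(-513355/39) = -39/513355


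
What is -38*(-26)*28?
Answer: 27664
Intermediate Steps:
-38*(-26)*28 = 988*28 = 27664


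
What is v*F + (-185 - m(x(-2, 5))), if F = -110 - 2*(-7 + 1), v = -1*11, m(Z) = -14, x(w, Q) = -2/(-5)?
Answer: 907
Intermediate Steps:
x(w, Q) = ⅖ (x(w, Q) = -2*(-⅕) = ⅖)
v = -11
F = -98 (F = -110 - 2*(-6) = -110 - 1*(-12) = -110 + 12 = -98)
v*F + (-185 - m(x(-2, 5))) = -11*(-98) + (-185 - 1*(-14)) = 1078 + (-185 + 14) = 1078 - 171 = 907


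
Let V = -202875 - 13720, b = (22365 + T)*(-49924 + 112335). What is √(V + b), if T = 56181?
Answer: 217*√104099 ≈ 70014.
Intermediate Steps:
b = 4902134406 (b = (22365 + 56181)*(-49924 + 112335) = 78546*62411 = 4902134406)
V = -216595
√(V + b) = √(-216595 + 4902134406) = √4901917811 = 217*√104099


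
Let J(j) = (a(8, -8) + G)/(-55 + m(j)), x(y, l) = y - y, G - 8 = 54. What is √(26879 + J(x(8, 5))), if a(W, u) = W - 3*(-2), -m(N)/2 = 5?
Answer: √113558835/65 ≈ 163.94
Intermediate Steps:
G = 62 (G = 8 + 54 = 62)
m(N) = -10 (m(N) = -2*5 = -10)
a(W, u) = 6 + W (a(W, u) = W + 6 = 6 + W)
x(y, l) = 0
J(j) = -76/65 (J(j) = ((6 + 8) + 62)/(-55 - 10) = (14 + 62)/(-65) = 76*(-1/65) = -76/65)
√(26879 + J(x(8, 5))) = √(26879 - 76/65) = √(1747059/65) = √113558835/65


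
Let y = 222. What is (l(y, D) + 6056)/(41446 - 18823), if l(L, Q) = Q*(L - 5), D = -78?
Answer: -10870/22623 ≈ -0.48048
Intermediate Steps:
l(L, Q) = Q*(-5 + L)
(l(y, D) + 6056)/(41446 - 18823) = (-78*(-5 + 222) + 6056)/(41446 - 18823) = (-78*217 + 6056)/22623 = (-16926 + 6056)*(1/22623) = -10870*1/22623 = -10870/22623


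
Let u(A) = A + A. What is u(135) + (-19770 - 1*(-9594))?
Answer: -9906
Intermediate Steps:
u(A) = 2*A
u(135) + (-19770 - 1*(-9594)) = 2*135 + (-19770 - 1*(-9594)) = 270 + (-19770 + 9594) = 270 - 10176 = -9906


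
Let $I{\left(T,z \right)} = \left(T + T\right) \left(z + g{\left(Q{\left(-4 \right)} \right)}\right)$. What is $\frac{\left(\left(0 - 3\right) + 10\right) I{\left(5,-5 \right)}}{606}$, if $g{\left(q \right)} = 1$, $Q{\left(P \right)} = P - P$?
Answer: $- \frac{140}{303} \approx -0.46205$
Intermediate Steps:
$Q{\left(P \right)} = 0$
$I{\left(T,z \right)} = 2 T \left(1 + z\right)$ ($I{\left(T,z \right)} = \left(T + T\right) \left(z + 1\right) = 2 T \left(1 + z\right)$)
$\frac{\left(\left(0 - 3\right) + 10\right) I{\left(5,-5 \right)}}{606} = \frac{\left(\left(0 - 3\right) + 10\right) 2 \cdot 5 \left(1 - 5\right)}{606} = \left(\left(0 - 3\right) + 10\right) 2 \cdot 5 \left(-4\right) \frac{1}{606} = \left(-3 + 10\right) \left(-40\right) \frac{1}{606} = 7 \left(-40\right) \frac{1}{606} = \left(-280\right) \frac{1}{606} = - \frac{140}{303}$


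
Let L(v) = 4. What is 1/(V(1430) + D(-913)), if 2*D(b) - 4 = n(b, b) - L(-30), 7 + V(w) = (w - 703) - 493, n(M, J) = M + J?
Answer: -1/686 ≈ -0.0014577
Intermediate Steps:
n(M, J) = J + M
V(w) = -1203 + w (V(w) = -7 + ((w - 703) - 493) = -7 + ((-703 + w) - 493) = -7 + (-1196 + w) = -1203 + w)
D(b) = b (D(b) = 2 + ((b + b) - 1*4)/2 = 2 + (2*b - 4)/2 = 2 + (-4 + 2*b)/2 = 2 + (-2 + b) = b)
1/(V(1430) + D(-913)) = 1/((-1203 + 1430) - 913) = 1/(227 - 913) = 1/(-686) = -1/686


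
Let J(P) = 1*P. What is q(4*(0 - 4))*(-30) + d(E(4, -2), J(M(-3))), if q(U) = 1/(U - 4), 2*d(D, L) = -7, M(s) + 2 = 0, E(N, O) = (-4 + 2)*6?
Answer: -2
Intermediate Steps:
E(N, O) = -12 (E(N, O) = -2*6 = -12)
M(s) = -2 (M(s) = -2 + 0 = -2)
J(P) = P
d(D, L) = -7/2 (d(D, L) = (½)*(-7) = -7/2)
q(U) = 1/(-4 + U)
q(4*(0 - 4))*(-30) + d(E(4, -2), J(M(-3))) = -30/(-4 + 4*(0 - 4)) - 7/2 = -30/(-4 + 4*(-4)) - 7/2 = -30/(-4 - 16) - 7/2 = -30/(-20) - 7/2 = -1/20*(-30) - 7/2 = 3/2 - 7/2 = -2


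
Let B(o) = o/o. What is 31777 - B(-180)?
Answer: 31776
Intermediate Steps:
B(o) = 1
31777 - B(-180) = 31777 - 1*1 = 31777 - 1 = 31776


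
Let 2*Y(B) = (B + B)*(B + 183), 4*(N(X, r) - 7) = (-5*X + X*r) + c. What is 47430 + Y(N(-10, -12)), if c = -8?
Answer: 233515/4 ≈ 58379.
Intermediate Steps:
N(X, r) = 5 - 5*X/4 + X*r/4 (N(X, r) = 7 + ((-5*X + X*r) - 8)/4 = 7 + (-8 - 5*X + X*r)/4 = 7 + (-2 - 5*X/4 + X*r/4) = 5 - 5*X/4 + X*r/4)
Y(B) = B*(183 + B) (Y(B) = ((B + B)*(B + 183))/2 = ((2*B)*(183 + B))/2 = (2*B*(183 + B))/2 = B*(183 + B))
47430 + Y(N(-10, -12)) = 47430 + (5 - 5/4*(-10) + (¼)*(-10)*(-12))*(183 + (5 - 5/4*(-10) + (¼)*(-10)*(-12))) = 47430 + (5 + 25/2 + 30)*(183 + (5 + 25/2 + 30)) = 47430 + 95*(183 + 95/2)/2 = 47430 + (95/2)*(461/2) = 47430 + 43795/4 = 233515/4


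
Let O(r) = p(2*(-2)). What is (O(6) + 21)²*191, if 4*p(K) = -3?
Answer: 1253151/16 ≈ 78322.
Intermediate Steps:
p(K) = -¾ (p(K) = (¼)*(-3) = -¾)
O(r) = -¾
(O(6) + 21)²*191 = (-¾ + 21)²*191 = (81/4)²*191 = (6561/16)*191 = 1253151/16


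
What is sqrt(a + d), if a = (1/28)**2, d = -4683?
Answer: I*sqrt(3671471)/28 ≈ 68.432*I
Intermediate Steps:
a = 1/784 (a = (1/28)**2 = 1/784 ≈ 0.0012755)
sqrt(a + d) = sqrt(1/784 - 4683) = sqrt(-3671471/784) = I*sqrt(3671471)/28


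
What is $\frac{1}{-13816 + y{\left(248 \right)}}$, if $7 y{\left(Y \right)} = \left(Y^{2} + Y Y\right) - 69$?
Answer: $\frac{7}{26227} \approx 0.0002669$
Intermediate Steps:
$y{\left(Y \right)} = - \frac{69}{7} + \frac{2 Y^{2}}{7}$ ($y{\left(Y \right)} = \frac{\left(Y^{2} + Y Y\right) - 69}{7} = \frac{\left(Y^{2} + Y^{2}\right) - 69}{7} = \frac{2 Y^{2} - 69}{7} = \frac{-69 + 2 Y^{2}}{7} = - \frac{69}{7} + \frac{2 Y^{2}}{7}$)
$\frac{1}{-13816 + y{\left(248 \right)}} = \frac{1}{-13816 - \left(\frac{69}{7} - \frac{2 \cdot 248^{2}}{7}\right)} = \frac{1}{-13816 + \left(- \frac{69}{7} + \frac{2}{7} \cdot 61504\right)} = \frac{1}{-13816 + \left(- \frac{69}{7} + \frac{123008}{7}\right)} = \frac{1}{-13816 + \frac{122939}{7}} = \frac{1}{\frac{26227}{7}} = \frac{7}{26227}$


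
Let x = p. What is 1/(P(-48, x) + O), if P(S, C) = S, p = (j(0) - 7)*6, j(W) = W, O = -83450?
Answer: -1/83498 ≈ -1.1976e-5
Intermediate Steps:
p = -42 (p = (0 - 7)*6 = -7*6 = -42)
x = -42
1/(P(-48, x) + O) = 1/(-48 - 83450) = 1/(-83498) = -1/83498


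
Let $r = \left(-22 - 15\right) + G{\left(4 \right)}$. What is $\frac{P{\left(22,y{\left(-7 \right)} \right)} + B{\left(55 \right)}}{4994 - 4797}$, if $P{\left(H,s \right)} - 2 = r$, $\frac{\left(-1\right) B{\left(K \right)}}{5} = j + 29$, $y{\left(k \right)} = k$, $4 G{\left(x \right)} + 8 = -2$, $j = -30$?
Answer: $- \frac{65}{394} \approx -0.16497$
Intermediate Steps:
$G{\left(x \right)} = - \frac{5}{2}$ ($G{\left(x \right)} = -2 + \frac{1}{4} \left(-2\right) = -2 - \frac{1}{2} = - \frac{5}{2}$)
$B{\left(K \right)} = 5$ ($B{\left(K \right)} = - 5 \left(-30 + 29\right) = \left(-5\right) \left(-1\right) = 5$)
$r = - \frac{79}{2}$ ($r = \left(-22 - 15\right) - \frac{5}{2} = -37 - \frac{5}{2} = - \frac{79}{2} \approx -39.5$)
$P{\left(H,s \right)} = - \frac{75}{2}$ ($P{\left(H,s \right)} = 2 - \frac{79}{2} = - \frac{75}{2}$)
$\frac{P{\left(22,y{\left(-7 \right)} \right)} + B{\left(55 \right)}}{4994 - 4797} = \frac{- \frac{75}{2} + 5}{4994 - 4797} = - \frac{65}{2 \cdot 197} = \left(- \frac{65}{2}\right) \frac{1}{197} = - \frac{65}{394}$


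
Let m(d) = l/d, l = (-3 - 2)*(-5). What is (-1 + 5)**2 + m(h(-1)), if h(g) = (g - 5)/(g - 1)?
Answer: 73/3 ≈ 24.333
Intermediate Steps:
h(g) = (-5 + g)/(-1 + g)
l = 25 (l = -5*(-5) = 25)
m(d) = 25/d
(-1 + 5)**2 + m(h(-1)) = (-1 + 5)**2 + 25/(((-5 - 1)/(-1 - 1))) = 4**2 + 25/((-6/(-2))) = 16 + 25/((-1/2*(-6))) = 16 + 25/3 = 73/3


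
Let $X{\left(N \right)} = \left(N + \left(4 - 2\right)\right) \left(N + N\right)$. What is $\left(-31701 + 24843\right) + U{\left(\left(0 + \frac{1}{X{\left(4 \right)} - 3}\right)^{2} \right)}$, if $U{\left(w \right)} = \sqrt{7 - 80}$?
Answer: $-6858 + i \sqrt{73} \approx -6858.0 + 8.544 i$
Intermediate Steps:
$X{\left(N \right)} = 2 N \left(2 + N\right)$ ($X{\left(N \right)} = \left(N + \left(4 - 2\right)\right) 2 N = \left(N + 2\right) 2 N = \left(2 + N\right) 2 N = 2 N \left(2 + N\right)$)
$U{\left(w \right)} = i \sqrt{73}$ ($U{\left(w \right)} = \sqrt{-73} = i \sqrt{73}$)
$\left(-31701 + 24843\right) + U{\left(\left(0 + \frac{1}{X{\left(4 \right)} - 3}\right)^{2} \right)} = \left(-31701 + 24843\right) + i \sqrt{73} = -6858 + i \sqrt{73}$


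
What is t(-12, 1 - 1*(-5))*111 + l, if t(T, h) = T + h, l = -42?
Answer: -708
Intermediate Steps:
t(-12, 1 - 1*(-5))*111 + l = (-12 + (1 - 1*(-5)))*111 - 42 = (-12 + (1 + 5))*111 - 42 = (-12 + 6)*111 - 42 = -6*111 - 42 = -666 - 42 = -708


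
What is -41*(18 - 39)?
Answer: 861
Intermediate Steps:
-41*(18 - 39) = -41*(-21) = 861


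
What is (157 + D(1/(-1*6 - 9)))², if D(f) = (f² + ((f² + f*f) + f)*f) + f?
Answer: 280558783684/11390625 ≈ 24631.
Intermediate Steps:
D(f) = f + f² + f*(f + 2*f²) (D(f) = (f² + ((f² + f²) + f)*f) + f = (f² + (2*f² + f)*f) + f = (f² + (f + 2*f²)*f) + f = (f² + f*(f + 2*f²)) + f = f + f² + f*(f + 2*f²))
(157 + D(1/(-1*6 - 9)))² = (157 + (1 + 2/(-1*6 - 9) + 2*(1/(-1*6 - 9))²)/(-1*6 - 9))² = (157 + (1 + 2/(-6 - 9) + 2*(1/(-6 - 9))²)/(-6 - 9))² = (157 + (1 + 2/(-15) + 2*(1/(-15))²)/(-15))² = (157 - (1 + 2*(-1/15) + 2*(-1/15)²)/15)² = (157 - (1 - 2/15 + 2*(1/225))/15)² = (157 - (1 - 2/15 + 2/225)/15)² = (157 - 1/15*197/225)² = (157 - 197/3375)² = (529678/3375)² = 280558783684/11390625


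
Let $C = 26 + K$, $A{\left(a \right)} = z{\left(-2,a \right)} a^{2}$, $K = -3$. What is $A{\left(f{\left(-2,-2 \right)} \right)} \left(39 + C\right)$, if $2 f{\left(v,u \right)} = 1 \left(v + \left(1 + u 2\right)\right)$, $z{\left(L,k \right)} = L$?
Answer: $-775$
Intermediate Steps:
$f{\left(v,u \right)} = \frac{1}{2} + u + \frac{v}{2}$ ($f{\left(v,u \right)} = \frac{1 \left(v + \left(1 + u 2\right)\right)}{2} = \frac{1 \left(v + \left(1 + 2 u\right)\right)}{2} = \frac{1 \left(1 + v + 2 u\right)}{2} = \frac{1 + v + 2 u}{2} = \frac{1}{2} + u + \frac{v}{2}$)
$A{\left(a \right)} = - 2 a^{2}$
$C = 23$ ($C = 26 - 3 = 23$)
$A{\left(f{\left(-2,-2 \right)} \right)} \left(39 + C\right) = - 2 \left(\frac{1}{2} - 2 + \frac{1}{2} \left(-2\right)\right)^{2} \left(39 + 23\right) = - 2 \left(\frac{1}{2} - 2 - 1\right)^{2} \cdot 62 = - 2 \left(- \frac{5}{2}\right)^{2} \cdot 62 = \left(-2\right) \frac{25}{4} \cdot 62 = \left(- \frac{25}{2}\right) 62 = -775$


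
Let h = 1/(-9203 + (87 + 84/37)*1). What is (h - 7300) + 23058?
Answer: 5313723627/337208 ≈ 15758.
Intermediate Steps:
h = -37/337208 (h = 1/(-9203 + (87 + 84*(1/37))*1) = 1/(-9203 + (87 + 84/37)*1) = 1/(-9203 + (3303/37)*1) = 1/(-9203 + 3303/37) = 1/(-337208/37) = -37/337208 ≈ -0.00010972)
(h - 7300) + 23058 = (-37/337208 - 7300) + 23058 = -2461618437/337208 + 23058 = 5313723627/337208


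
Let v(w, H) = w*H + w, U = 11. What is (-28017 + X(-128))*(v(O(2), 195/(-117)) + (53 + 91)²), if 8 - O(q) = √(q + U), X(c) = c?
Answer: -1750393840/3 - 56290*√13/3 ≈ -5.8353e+8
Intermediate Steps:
O(q) = 8 - √(11 + q) (O(q) = 8 - √(q + 11) = 8 - √(11 + q))
v(w, H) = w + H*w (v(w, H) = H*w + w = w + H*w)
(-28017 + X(-128))*(v(O(2), 195/(-117)) + (53 + 91)²) = (-28017 - 128)*((8 - √(11 + 2))*(1 + 195/(-117)) + (53 + 91)²) = -28145*((8 - √13)*(1 + 195*(-1/117)) + 144²) = -28145*((8 - √13)*(1 - 5/3) + 20736) = -28145*((8 - √13)*(-⅔) + 20736) = -28145*((-16/3 + 2*√13/3) + 20736) = -28145*(62192/3 + 2*√13/3) = -1750393840/3 - 56290*√13/3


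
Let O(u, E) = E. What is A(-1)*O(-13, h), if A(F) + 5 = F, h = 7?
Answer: -42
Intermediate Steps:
A(F) = -5 + F
A(-1)*O(-13, h) = (-5 - 1)*7 = -6*7 = -42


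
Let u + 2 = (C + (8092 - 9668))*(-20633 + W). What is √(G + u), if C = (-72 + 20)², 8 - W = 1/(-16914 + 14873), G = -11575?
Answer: 3*I*√10773643583521/2041 ≈ 4824.6*I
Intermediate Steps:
W = 16329/2041 (W = 8 - 1/(-16914 + 14873) = 8 - 1/(-2041) = 8 - 1*(-1/2041) = 8 + 1/2041 = 16329/2041 ≈ 8.0005)
C = 2704 (C = (-52)² = 2704)
u = -47483867954/2041 (u = -2 + (2704 + (8092 - 9668))*(-20633 + 16329/2041) = -2 + (2704 - 1576)*(-42095624/2041) = -2 + 1128*(-42095624/2041) = -2 - 47483863872/2041 = -47483867954/2041 ≈ -2.3265e+7)
√(G + u) = √(-11575 - 47483867954/2041) = √(-47507492529/2041) = 3*I*√10773643583521/2041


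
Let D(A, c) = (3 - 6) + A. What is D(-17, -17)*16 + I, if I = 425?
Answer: 105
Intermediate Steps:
D(A, c) = -3 + A
D(-17, -17)*16 + I = (-3 - 17)*16 + 425 = -20*16 + 425 = -320 + 425 = 105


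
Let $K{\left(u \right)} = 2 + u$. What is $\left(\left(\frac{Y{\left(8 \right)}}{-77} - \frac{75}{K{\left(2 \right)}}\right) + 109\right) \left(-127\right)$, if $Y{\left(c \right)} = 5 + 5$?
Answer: $- \frac{3525139}{308} \approx -11445.0$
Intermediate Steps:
$Y{\left(c \right)} = 10$
$\left(\left(\frac{Y{\left(8 \right)}}{-77} - \frac{75}{K{\left(2 \right)}}\right) + 109\right) \left(-127\right) = \left(\left(\frac{10}{-77} - \frac{75}{2 + 2}\right) + 109\right) \left(-127\right) = \left(\left(10 \left(- \frac{1}{77}\right) - \frac{75}{4}\right) + 109\right) \left(-127\right) = \left(\left(- \frac{10}{77} - \frac{75}{4}\right) + 109\right) \left(-127\right) = \left(- \frac{5815}{308} + 109\right) \left(-127\right) = \frac{27757}{308} \left(-127\right) = - \frac{3525139}{308}$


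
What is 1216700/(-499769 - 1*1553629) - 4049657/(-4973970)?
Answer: 125762682527/567418891670 ≈ 0.22164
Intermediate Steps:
1216700/(-499769 - 1*1553629) - 4049657/(-4973970) = 1216700/(-499769 - 1553629) - 4049657*(-1/4973970) = 1216700/(-2053398) + 4049657/4973970 = 1216700*(-1/2053398) + 4049657/4973970 = -608350/1026699 + 4049657/4973970 = 125762682527/567418891670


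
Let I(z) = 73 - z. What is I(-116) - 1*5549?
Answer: -5360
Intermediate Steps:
I(-116) - 1*5549 = (73 - 1*(-116)) - 1*5549 = (73 + 116) - 5549 = 189 - 5549 = -5360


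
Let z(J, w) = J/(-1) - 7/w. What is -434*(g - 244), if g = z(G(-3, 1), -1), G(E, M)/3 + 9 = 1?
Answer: 92442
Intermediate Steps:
G(E, M) = -24 (G(E, M) = -27 + 3*1 = -27 + 3 = -24)
z(J, w) = -J - 7/w (z(J, w) = J*(-1) - 7/w = -J - 7/w)
g = 31 (g = -1*(-24) - 7/(-1) = 24 - 7*(-1) = 24 + 7 = 31)
-434*(g - 244) = -434*(31 - 244) = -434*(-213) = 92442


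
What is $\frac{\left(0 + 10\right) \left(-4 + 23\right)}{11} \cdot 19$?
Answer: $\frac{3610}{11} \approx 328.18$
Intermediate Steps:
$\frac{\left(0 + 10\right) \left(-4 + 23\right)}{11} \cdot 19 = 10 \cdot 19 \cdot \frac{1}{11} \cdot 19 = 190 \cdot \frac{1}{11} \cdot 19 = \frac{190}{11} \cdot 19 = \frac{3610}{11}$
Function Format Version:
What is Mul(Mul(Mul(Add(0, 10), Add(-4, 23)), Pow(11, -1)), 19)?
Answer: Rational(3610, 11) ≈ 328.18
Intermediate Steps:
Mul(Mul(Mul(Add(0, 10), Add(-4, 23)), Pow(11, -1)), 19) = Mul(Mul(Mul(10, 19), Rational(1, 11)), 19) = Mul(Mul(190, Rational(1, 11)), 19) = Mul(Rational(190, 11), 19) = Rational(3610, 11)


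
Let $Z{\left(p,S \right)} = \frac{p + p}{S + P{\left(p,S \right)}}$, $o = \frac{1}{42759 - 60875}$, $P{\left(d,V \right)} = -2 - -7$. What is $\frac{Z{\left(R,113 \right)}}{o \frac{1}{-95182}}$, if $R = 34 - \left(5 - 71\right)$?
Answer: $\frac{172431711200}{59} \approx 2.9226 \cdot 10^{9}$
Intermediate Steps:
$P{\left(d,V \right)} = 5$ ($P{\left(d,V \right)} = -2 + 7 = 5$)
$o = - \frac{1}{18116}$ ($o = \frac{1}{-18116} = - \frac{1}{18116} \approx -5.52 \cdot 10^{-5}$)
$R = 100$ ($R = 34 - -66 = 34 + 66 = 100$)
$Z{\left(p,S \right)} = \frac{2 p}{5 + S}$ ($Z{\left(p,S \right)} = \frac{p + p}{S + 5} = \frac{2 p}{5 + S}$)
$\frac{Z{\left(R,113 \right)}}{o \frac{1}{-95182}} = \frac{2 \cdot 100 \frac{1}{5 + 113}}{\left(- \frac{1}{18116}\right) \frac{1}{-95182}} = \frac{2 \cdot 100 \cdot \frac{1}{118}}{\left(- \frac{1}{18116}\right) \left(- \frac{1}{95182}\right)} = 2 \cdot 100 \cdot \frac{1}{118} \frac{1}{\frac{1}{1724317112}} = \frac{100}{59} \cdot 1724317112 = \frac{172431711200}{59}$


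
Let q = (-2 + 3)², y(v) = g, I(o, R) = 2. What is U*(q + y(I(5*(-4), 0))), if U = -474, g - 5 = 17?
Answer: -10902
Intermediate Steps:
g = 22 (g = 5 + 17 = 22)
y(v) = 22
q = 1 (q = 1² = 1)
U*(q + y(I(5*(-4), 0))) = -474*(1 + 22) = -474*23 = -10902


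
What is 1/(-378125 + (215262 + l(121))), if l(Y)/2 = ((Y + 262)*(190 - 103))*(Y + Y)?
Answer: 1/15964501 ≈ 6.2639e-8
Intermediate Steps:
l(Y) = 4*Y*(22794 + 87*Y) (l(Y) = 2*(((Y + 262)*(190 - 103))*(Y + Y)) = 2*(((262 + Y)*87)*(2*Y)) = 2*((22794 + 87*Y)*(2*Y)) = 2*(2*Y*(22794 + 87*Y)) = 4*Y*(22794 + 87*Y))
1/(-378125 + (215262 + l(121))) = 1/(-378125 + (215262 + 348*121*(262 + 121))) = 1/(-378125 + (215262 + 348*121*383)) = 1/(-378125 + (215262 + 16127364)) = 1/(-378125 + 16342626) = 1/15964501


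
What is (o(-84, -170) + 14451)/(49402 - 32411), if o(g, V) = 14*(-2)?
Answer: 14423/16991 ≈ 0.84886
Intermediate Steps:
o(g, V) = -28
(o(-84, -170) + 14451)/(49402 - 32411) = (-28 + 14451)/(49402 - 32411) = 14423/16991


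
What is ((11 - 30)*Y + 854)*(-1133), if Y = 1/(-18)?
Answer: -17438003/18 ≈ -9.6878e+5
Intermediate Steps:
Y = -1/18 ≈ -0.055556
((11 - 30)*Y + 854)*(-1133) = ((11 - 30)*(-1/18) + 854)*(-1133) = (-19*(-1/18) + 854)*(-1133) = (19/18 + 854)*(-1133) = (15391/18)*(-1133) = -17438003/18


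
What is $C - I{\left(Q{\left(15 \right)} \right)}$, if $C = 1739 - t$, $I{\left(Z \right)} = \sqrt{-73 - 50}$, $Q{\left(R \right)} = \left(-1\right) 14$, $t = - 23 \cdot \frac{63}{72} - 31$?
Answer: $\frac{14321}{8} - i \sqrt{123} \approx 1790.1 - 11.091 i$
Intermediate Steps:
$t = - \frac{409}{8}$ ($t = - 23 \cdot 63 \cdot \frac{1}{72} - 31 = \left(-23\right) \frac{7}{8} - 31 = - \frac{161}{8} - 31 = - \frac{409}{8} \approx -51.125$)
$Q{\left(R \right)} = -14$
$I{\left(Z \right)} = i \sqrt{123}$ ($I{\left(Z \right)} = \sqrt{-123} = i \sqrt{123}$)
$C = \frac{14321}{8}$ ($C = 1739 - - \frac{409}{8} = 1739 + \frac{409}{8} = \frac{14321}{8} \approx 1790.1$)
$C - I{\left(Q{\left(15 \right)} \right)} = \frac{14321}{8} - i \sqrt{123}$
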